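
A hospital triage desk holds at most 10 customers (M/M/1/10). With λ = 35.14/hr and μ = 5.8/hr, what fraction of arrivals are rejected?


ρ = λ/μ = 35.14/5.8 = 6.0586
P_K = (1−ρ)ρ^K/(1−ρ^(K+1)) = (-5.0586·66640406.254866)/(1 − 403748944.102758)
= -337108537.847891/-403748943.102758 = 0.834946

Final: 0.834946


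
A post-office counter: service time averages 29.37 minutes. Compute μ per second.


μ = 1/(service time) in consistent units.
1 second = 0.0166667 min, so μ = 0.0166667/29.37 = 0.0005675 per second

Final: 0.0005675 /sec


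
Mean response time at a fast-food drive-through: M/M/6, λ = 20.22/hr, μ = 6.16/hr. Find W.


a = 3.2825; ρ = 0.5471; P₀ = 0.036479
Lq = P₀·a^c·ρ/(c!(1−ρ)²) = 0.16901
Wq = Lq/λ = 0.16901/20.22 = 0.008359 hr
W = Wq + 1/μ = 0.008359 + 0.16234 = 0.17070 hr

Final: 0.17070 hr


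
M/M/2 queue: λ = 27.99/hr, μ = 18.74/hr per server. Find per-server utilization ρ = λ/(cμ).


ρ = λ/(cμ) = 27.99/(2·18.74) = 27.99/37.48 = 0.7468

Final: 0.7468


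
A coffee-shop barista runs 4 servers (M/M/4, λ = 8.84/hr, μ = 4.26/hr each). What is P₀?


a = λ/μ = 8.84/4.26 = 2.0751; ρ = a/c = 0.5188
Σ_{k=0}^{3} a^k/k! (terms k=0..3) = 1.00000 + 2.07512 + 2.15306 + 1.48928 = 6.71745
Tail: a^4/(4!(1−ρ)) = 18.54260/(24·0.4812) = 1.60552
P₀ = 1/(6.71745 + 1.60552) = 1/8.32297 = 0.120149

Final: 0.120149


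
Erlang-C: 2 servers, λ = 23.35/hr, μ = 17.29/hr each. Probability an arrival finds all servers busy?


a = λ/μ = 1.3505; ρ = a/2 = 0.6752
P₀ = 0.193855 (from M/M/c formula)
C(c,a) = [a^c/(c!(1−ρ))]·P₀ = [1.82383/(2·0.3248)]·0.193855
= 2.80801·0.193855 = 0.544346

Final: 0.544346


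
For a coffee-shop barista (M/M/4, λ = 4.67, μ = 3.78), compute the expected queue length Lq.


a = λ/μ = 1.2354; ρ = a/4 = 0.3089
P₀ = 0.289574
Lq = P₀·a^c·ρ / (c!·(1−ρ)²) = 0.289574·2.32970·0.3089/(24·0.47767)
= 0.01818

Final: 0.01818


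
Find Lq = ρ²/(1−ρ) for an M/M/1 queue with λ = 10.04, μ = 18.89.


ρ = 10.04/18.89 = 0.5315
Lq = ρ²/(1−ρ) = 0.2825/0.4685 = 0.6030

Final: 0.6030


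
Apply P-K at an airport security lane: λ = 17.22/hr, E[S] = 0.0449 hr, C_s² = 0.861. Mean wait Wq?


ρ = λ·E[S] = 17.22·0.0449 = 0.7732
E[S²] = E[S]²(1+C_s²) = 0.0449²·(1+0.861) = 0.003752
Wq = λ·E[S²]/(2(1−ρ)) = 17.22·0.003752/(2·0.2268) = 0.14242 hr

Final: 0.14242 hr


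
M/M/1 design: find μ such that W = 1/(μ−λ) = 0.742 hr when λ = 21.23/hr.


W = 1/(μ−λ) ⇒ μ − λ = 1/W = 1/0.742 = 1.3477
μ = λ + 1/W = 21.23 + 1.3477 = 22.5777 per hr

Final: 22.5777 /hr


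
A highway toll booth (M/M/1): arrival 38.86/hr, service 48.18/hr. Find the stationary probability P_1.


ρ = 38.86/48.18 = 0.8066
P_n = (1−ρ)·ρ^n = (1 − 0.8066)·0.8066^1 = 0.1934·0.806559 = 0.156022

Final: 0.156022


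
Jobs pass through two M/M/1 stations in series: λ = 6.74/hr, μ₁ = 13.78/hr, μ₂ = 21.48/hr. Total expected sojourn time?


Each node sees arrival rate λ = 6.74/hr (tandem ⇒ throughput preserved).
W₁ = 1/(μ₁−λ) = 1/(13.78−6.74) = 0.14205 hr
W₂ = 1/(μ₂−λ) = 1/(21.48−6.74) = 0.06784 hr
W_total = W₁ + W₂ = 0.14205 + 0.06784 = 0.20989 hr

Final: 0.20989 hr


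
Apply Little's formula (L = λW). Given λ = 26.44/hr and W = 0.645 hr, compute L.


L = λW = 26.44·0.645 = 17.0538

Final: 17.0538


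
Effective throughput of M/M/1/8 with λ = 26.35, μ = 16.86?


ρ = 1.5629; P_K = (1−ρ)ρ^8/(1−ρ^9) = 0.366744
λ_eff = λ(1 − P_K) = 26.35·(1 − 0.366744) = 26.35·0.633256 = 16.6863 /hr

Final: 16.6863 /hr


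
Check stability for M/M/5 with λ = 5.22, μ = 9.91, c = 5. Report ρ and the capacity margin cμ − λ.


Total capacity cμ = 5·9.91 = 49.55/hr
ρ = λ/(cμ) = 5.22/49.55 = 0.1053
Stable ⇔ ρ < 1: YES
Spare capacity = cμ − λ = 49.55 − 5.22 = 44.33/hr

Final: ρ = 0.1053; stable; margin = 44.33/hr


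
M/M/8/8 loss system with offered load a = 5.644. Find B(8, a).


B(c,a) = (a^c/c!) / Σ_{k=0}^{c} a^k/k!
a^8/8! = 25.537332
Σ terms (k=0..8): 1.00000 + 5.64400 + 15.92737 + 29.96469 + 42.28018 + 47.72586 + 44.89413 + 36.19749 + 25.53733 = 249.171046
B = 25.537332/249.171046 = 0.102489

Final: 0.102489


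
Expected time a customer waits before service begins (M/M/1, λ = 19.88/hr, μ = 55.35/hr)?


ρ = 19.88/55.35 = 0.3592
Wq = ρ/(μ−λ) = 0.3592/(55.35 − 19.88) = 0.3592/35.47 = 0.01013 hr

Final: 0.01013 hr


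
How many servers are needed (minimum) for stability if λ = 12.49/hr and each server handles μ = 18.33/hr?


Stability requires cμ > λ ⇔ c > λ/μ.
λ/μ = 12.49/18.33 = 0.6814
Minimum integer c = ⌊0.6814⌋ + 1 = 1
Check: 1·18.33 = 18.33 > 12.49, while 0·18.33 = 0.00 ≤ 12.49

Final: 1 servers


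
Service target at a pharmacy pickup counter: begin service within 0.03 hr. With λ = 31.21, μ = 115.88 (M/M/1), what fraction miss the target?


ρ = 31.21/115.88 = 0.2693
P(Wq > t) = ρ·e^{−(μ−λ)t} = 0.2693·e^{−2.5401}
= 0.2693·0.078859 = 0.021239

Final: 0.021239


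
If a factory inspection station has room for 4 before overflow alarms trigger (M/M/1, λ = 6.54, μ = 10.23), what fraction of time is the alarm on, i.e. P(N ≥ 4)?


ρ = 6.54/10.23 = 0.6393
P(N ≥ n) = ρ^n = 0.6393^4 = 0.167035

Final: 0.167035


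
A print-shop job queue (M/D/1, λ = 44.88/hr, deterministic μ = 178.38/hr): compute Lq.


ρ = 44.88/178.38 = 0.2516
M/D/1: Lq = ρ²/(2(1−ρ)) = 0.06330/(2·0.7484) = 0.04229

Final: 0.04229


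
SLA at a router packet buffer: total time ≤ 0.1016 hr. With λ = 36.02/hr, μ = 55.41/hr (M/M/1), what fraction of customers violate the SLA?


W ~ Exponential(μ−λ) for M/M/1.
μ − λ = 55.41 − 36.02 = 19.3900
P(W > t) = e^{−(μ−λ)t} = e^{−1.9700} = 0.139454

Final: 0.139454


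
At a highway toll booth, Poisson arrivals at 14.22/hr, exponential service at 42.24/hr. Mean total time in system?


W = 1/(μ−λ) = 1/(42.24 − 14.22) = 1/28.02 = 0.03569 hr

Final: 0.03569 hr


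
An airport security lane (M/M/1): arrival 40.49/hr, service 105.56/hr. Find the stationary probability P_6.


ρ = 40.49/105.56 = 0.3836
P_n = (1−ρ)·ρ^n = (1 − 0.3836)·0.3836^6 = 0.6164·0.003185 = 0.001963

Final: 0.001963


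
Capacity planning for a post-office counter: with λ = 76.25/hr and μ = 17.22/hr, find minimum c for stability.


Stability requires cμ > λ ⇔ c > λ/μ.
λ/μ = 76.25/17.22 = 4.4280
Minimum integer c = ⌊4.4280⌋ + 1 = 5
Check: 5·17.22 = 86.10 > 76.25, while 4·17.22 = 68.88 ≤ 76.25

Final: 5 servers


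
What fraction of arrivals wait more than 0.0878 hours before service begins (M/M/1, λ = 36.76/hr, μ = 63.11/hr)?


ρ = 36.76/63.11 = 0.5825
P(Wq > t) = ρ·e^{−(μ−λ)t} = 0.5825·e^{−2.3135}
= 0.5825·0.098911 = 0.057613

Final: 0.057613


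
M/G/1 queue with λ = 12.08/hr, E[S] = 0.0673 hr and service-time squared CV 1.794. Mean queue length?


ρ = λ·E[S] = 12.08·0.0673 = 0.8130
Lq = ρ²(1+C_s²)/(2(1−ρ)) = 0.6609·(1+1.794)/(2·0.1870)
= 0.6609·2.7940/0.3740 = 4.93721

Final: 4.93721


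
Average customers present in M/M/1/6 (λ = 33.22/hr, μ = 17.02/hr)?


ρ = 33.22/17.02 = 1.9518
L = ρ[1 − (K+1)ρ^K + Kρ^(K+1)] / [(1−ρ)(1−ρ^(K+1))]
Numerator: 1.9518·(1 − 7·55.289216 + 6·107.914675) = 510.330119
Denominator: (-0.9518)·(-106.914675) = 101.763674
L = 510.330119/101.763674 = 5.0149

Final: 5.0149


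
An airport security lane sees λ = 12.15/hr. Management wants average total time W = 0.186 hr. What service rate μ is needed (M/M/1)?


W = 1/(μ−λ) ⇒ μ − λ = 1/W = 1/0.186 = 5.3763
μ = λ + 1/W = 12.15 + 5.3763 = 17.5263 per hr

Final: 17.5263 /hr


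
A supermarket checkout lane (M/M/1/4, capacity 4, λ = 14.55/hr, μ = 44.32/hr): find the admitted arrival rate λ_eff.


ρ = 0.3283; P_K = (1−ρ)ρ^4/(1−ρ^5) = 0.007832
λ_eff = λ(1 − P_K) = 14.55·(1 − 0.007832) = 14.55·0.992168 = 14.4360 /hr

Final: 14.4360 /hr


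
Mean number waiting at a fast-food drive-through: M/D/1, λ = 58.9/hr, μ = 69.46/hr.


ρ = 58.9/69.46 = 0.8480
M/D/1: Lq = ρ²/(2(1−ρ)) = 0.7191/(2·0.1520) = 2.36484

Final: 2.36484


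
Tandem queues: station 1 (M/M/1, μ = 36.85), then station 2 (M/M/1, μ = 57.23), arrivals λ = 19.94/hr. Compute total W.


Each node sees arrival rate λ = 19.94/hr (tandem ⇒ throughput preserved).
W₁ = 1/(μ₁−λ) = 1/(36.85−19.94) = 0.05914 hr
W₂ = 1/(μ₂−λ) = 1/(57.23−19.94) = 0.02682 hr
W_total = W₁ + W₂ = 0.05914 + 0.02682 = 0.08595 hr

Final: 0.08595 hr


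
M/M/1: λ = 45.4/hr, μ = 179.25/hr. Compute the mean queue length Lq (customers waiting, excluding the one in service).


ρ = 45.4/179.25 = 0.2533
Lq = ρ²/(1−ρ) = 0.06415/0.7467 = 0.08591

Final: 0.08591


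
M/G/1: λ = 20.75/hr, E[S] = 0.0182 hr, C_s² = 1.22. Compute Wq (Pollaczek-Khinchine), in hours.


ρ = λ·E[S] = 20.75·0.0182 = 0.3777
E[S²] = E[S]²(1+C_s²) = 0.0182²·(1+1.22) = 0.0007354
Wq = λ·E[S²]/(2(1−ρ)) = 20.75·0.0007354/(2·0.6223) = 0.01226 hr

Final: 0.01226 hr


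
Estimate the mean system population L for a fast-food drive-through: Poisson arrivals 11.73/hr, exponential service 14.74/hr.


ρ = λ/μ = 11.73/14.74 = 0.7958
L = ρ/(1−ρ) = 0.7958/(1 − 0.7958) = 0.7958/0.2042 = 3.8970

Final: 3.8970


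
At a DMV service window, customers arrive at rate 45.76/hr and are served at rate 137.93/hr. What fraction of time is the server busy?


ρ = λ/μ = 45.76/137.93 = 0.3318

Final: 0.3318


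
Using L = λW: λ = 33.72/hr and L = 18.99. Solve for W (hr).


W = L/λ = 18.99/33.72 = 0.5632 hr

Final: 0.5632 hr


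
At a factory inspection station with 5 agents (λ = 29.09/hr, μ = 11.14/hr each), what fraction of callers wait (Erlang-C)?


a = λ/μ = 2.6113; ρ = a/5 = 0.5223
P₀ = 0.071205 (from M/M/c formula)
C(c,a) = [a^c/(c!(1−ρ))]·P₀ = [121.42068/(120·0.4777)]·0.071205
= 2.11798·0.071205 = 0.150811

Final: 0.150811


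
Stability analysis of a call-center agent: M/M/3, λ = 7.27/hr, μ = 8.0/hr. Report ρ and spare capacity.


Total capacity cμ = 3·8.0 = 24.00/hr
ρ = λ/(cμ) = 7.27/24.00 = 0.3029
Stable ⇔ ρ < 1: YES
Spare capacity = cμ − λ = 24.00 − 7.27 = 16.73/hr

Final: ρ = 0.3029; stable; margin = 16.73/hr


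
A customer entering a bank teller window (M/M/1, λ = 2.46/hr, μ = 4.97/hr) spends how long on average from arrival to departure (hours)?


W = 1/(μ−λ) = 1/(4.97 − 2.46) = 1/2.51 = 0.3984 hr

Final: 0.3984 hr


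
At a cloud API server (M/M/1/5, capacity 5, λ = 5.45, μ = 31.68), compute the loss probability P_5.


ρ = λ/μ = 5.45/31.68 = 0.1720
P_K = (1−ρ)ρ^K/(1−ρ^(K+1)) = (0.8280·0.0001507)/(1 − 0.00002592)
= 0.0001248/0.999974 = 0.0001248

Final: 0.0001248


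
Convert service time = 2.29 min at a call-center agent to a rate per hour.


μ = 1/(service time) in consistent units.
1 hour = 60 min, so μ = 60/2.29 = 26.2009 per hour

Final: 26.2009 /hr


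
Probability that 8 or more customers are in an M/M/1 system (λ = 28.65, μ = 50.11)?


ρ = 28.65/50.11 = 0.5717
P(N ≥ n) = ρ^n = 0.5717^8 = 0.011418

Final: 0.011418


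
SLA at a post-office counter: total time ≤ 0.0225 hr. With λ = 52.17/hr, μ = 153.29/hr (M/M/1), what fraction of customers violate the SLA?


W ~ Exponential(μ−λ) for M/M/1.
μ − λ = 153.29 − 52.17 = 101.1200
P(W > t) = e^{−(μ−λ)t} = e^{−2.2752} = 0.102776

Final: 0.102776


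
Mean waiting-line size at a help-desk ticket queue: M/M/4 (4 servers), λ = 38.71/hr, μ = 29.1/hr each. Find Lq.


a = λ/μ = 1.3302; ρ = a/4 = 0.3326
P₀ = 0.262964
Lq = P₀·a^c·ρ / (c!·(1−ρ)²) = 0.262964·3.13127·0.3326/(24·0.44548)
= 0.02561

Final: 0.02561


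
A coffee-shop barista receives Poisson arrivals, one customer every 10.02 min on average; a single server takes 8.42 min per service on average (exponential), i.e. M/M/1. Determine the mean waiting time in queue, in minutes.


λ = 60/10.02 = 5.9880 /hr
μ = 60/8.42 = 7.1259 /hr
ρ = λ/μ = 5.9880/7.1259 = 0.8403
Wq = ρ/(μ−λ) = 0.8403/(7.1259−5.9880) = 0.73850 hr
In minutes: 0.73850·60 = 44.310 min

Final: 44.310 min


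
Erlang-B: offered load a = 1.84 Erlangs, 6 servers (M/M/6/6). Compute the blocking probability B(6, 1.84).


B(c,a) = (a^c/c!) / Σ_{k=0}^{c} a^k/k!
a^6/6! = 0.053898
Σ terms (k=0..6): 1.00000 + 1.84000 + 1.69280 + 1.03825 + 0.47760 + 0.17576 + 0.05390 = 6.278299
B = 0.053898/6.278299 = 0.008585

Final: 0.008585


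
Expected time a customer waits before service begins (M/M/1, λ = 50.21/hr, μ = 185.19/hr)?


ρ = 50.21/185.19 = 0.2711
Wq = ρ/(μ−λ) = 0.2711/(185.19 − 50.21) = 0.2711/134.98 = 0.002009 hr

Final: 0.002009 hr


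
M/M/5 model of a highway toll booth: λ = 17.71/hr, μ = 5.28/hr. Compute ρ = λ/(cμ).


ρ = λ/(cμ) = 17.71/(5·5.28) = 17.71/26.40 = 0.6708

Final: 0.6708


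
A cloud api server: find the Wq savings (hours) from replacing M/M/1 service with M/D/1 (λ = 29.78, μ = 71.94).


ρ = 29.78/71.94 = 0.4140
Wq(M/M/1) = ρ/(μ−λ) = 0.4140/42.16 = 0.009819 hr
Wq(M/D/1) = ρ/(2(μ−λ)) = 0.004909 hr
Savings = 0.009819 − 0.004909 = 0.004909 hr

Final: 0.004909 hr


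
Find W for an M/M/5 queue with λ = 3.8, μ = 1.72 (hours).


a = 2.2093; ρ = 0.4419; P₀ = 0.108394
Lq = P₀·a^c·ρ/(c!(1−ρ)²) = 0.06744
Wq = Lq/λ = 0.06744/3.8 = 0.01775 hr
W = Wq + 1/μ = 0.01775 + 0.58140 = 0.59914 hr

Final: 0.59914 hr


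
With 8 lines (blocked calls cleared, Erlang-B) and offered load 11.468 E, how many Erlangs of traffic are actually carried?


B(8,11.468) = 0.401972 (Erlang-B)
Carried load = a(1 − B) = 11.468·(1 − 0.401972) = 11.468·0.598028 = 6.8582 E

Final: 6.8582 Erlangs


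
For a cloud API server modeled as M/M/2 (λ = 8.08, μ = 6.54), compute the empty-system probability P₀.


a = λ/μ = 8.08/6.54 = 1.2355; ρ = a/c = 0.6177
Σ_{k=0}^{1} a^k/k! (terms k=0..1) = 1.00000 + 1.23547 = 2.23547
Tail: a^2/(2!(1−ρ)) = 1.52640/(2·0.3823) = 1.99653
P₀ = 1/(2.23547 + 1.99653) = 1/4.23200 = 0.236295

Final: 0.236295


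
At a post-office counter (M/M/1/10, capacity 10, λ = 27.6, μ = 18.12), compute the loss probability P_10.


ρ = λ/μ = 27.6/18.12 = 1.5232
P_K = (1−ρ)ρ^K/(1−ρ^(K+1)) = (-0.5232·67.221606)/(1 − 102.390526)
= -35.168920/-101.390526 = 0.346866

Final: 0.346866


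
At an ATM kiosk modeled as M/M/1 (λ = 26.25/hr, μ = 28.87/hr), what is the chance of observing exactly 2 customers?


ρ = 26.25/28.87 = 0.9092
P_n = (1−ρ)·ρ^n = (1 − 0.9092)·0.9092^2 = 0.09075·0.826733 = 0.075027

Final: 0.075027


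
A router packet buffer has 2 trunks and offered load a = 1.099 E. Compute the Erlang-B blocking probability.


B(c,a) = (a^c/c!) / Σ_{k=0}^{c} a^k/k!
a^2/2! = 0.603900
Σ terms (k=0..2): 1.00000 + 1.09900 + 0.60390 = 2.702901
B = 0.603900/2.702901 = 0.223427

Final: 0.223427


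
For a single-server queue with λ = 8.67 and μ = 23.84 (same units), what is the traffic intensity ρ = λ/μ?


ρ = λ/μ = 8.67/23.84 = 0.3637

Final: 0.3637


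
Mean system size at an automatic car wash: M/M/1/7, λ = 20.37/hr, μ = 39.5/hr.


ρ = 20.37/39.5 = 0.5157
L = ρ[1 − (K+1)ρ^K + Kρ^(K+1)] / [(1−ρ)(1−ρ^(K+1))]
Numerator: 0.5157·(1 − 8·0.009700 + 7·0.005002) = 0.493736
Denominator: (0.4843)·(0.994998) = 0.481881
L = 0.493736/0.481881 = 1.0246

Final: 1.0246


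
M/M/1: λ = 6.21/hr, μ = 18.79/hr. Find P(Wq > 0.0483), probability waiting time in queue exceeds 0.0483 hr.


ρ = 6.21/18.79 = 0.3305
P(Wq > t) = ρ·e^{−(μ−λ)t} = 0.3305·e^{−0.6076}
= 0.3305·0.544649 = 0.180004

Final: 0.180004


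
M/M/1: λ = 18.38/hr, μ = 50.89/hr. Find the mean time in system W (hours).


W = 1/(μ−λ) = 1/(50.89 − 18.38) = 1/32.51 = 0.03076 hr

Final: 0.03076 hr


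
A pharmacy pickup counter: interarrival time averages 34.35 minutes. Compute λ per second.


λ = 1/(interarrival time) in consistent units.
1 second = 0.0166667 min, so λ = 0.0166667/34.35 = 0.0004852 per second

Final: 0.0004852 /sec


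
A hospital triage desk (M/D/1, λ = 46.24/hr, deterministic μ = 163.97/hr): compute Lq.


ρ = 46.24/163.97 = 0.2820
M/D/1: Lq = ρ²/(2(1−ρ)) = 0.07953/(2·0.7180) = 0.05538

Final: 0.05538


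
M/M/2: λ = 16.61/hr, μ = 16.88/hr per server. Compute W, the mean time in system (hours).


a = 0.9840; ρ = 0.4920; P₀ = 0.340480
Lq = P₀·a^c·ρ/(c!(1−ρ)²) = 0.31427
Wq = Lq/λ = 0.31427/16.61 = 0.01892 hr
W = Wq + 1/μ = 0.01892 + 0.05924 = 0.07816 hr

Final: 0.07816 hr


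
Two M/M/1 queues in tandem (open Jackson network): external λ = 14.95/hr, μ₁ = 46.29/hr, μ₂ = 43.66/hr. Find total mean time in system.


Each node sees arrival rate λ = 14.95/hr (tandem ⇒ throughput preserved).
W₁ = 1/(μ₁−λ) = 1/(46.29−14.95) = 0.03191 hr
W₂ = 1/(μ₂−λ) = 1/(43.66−14.95) = 0.03483 hr
W_total = W₁ + W₂ = 0.03191 + 0.03483 = 0.06674 hr

Final: 0.06674 hr


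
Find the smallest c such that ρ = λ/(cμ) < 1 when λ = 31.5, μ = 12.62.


Stability requires cμ > λ ⇔ c > λ/μ.
λ/μ = 31.5/12.62 = 2.4960
Minimum integer c = ⌊2.4960⌋ + 1 = 3
Check: 3·12.62 = 37.86 > 31.5, while 2·12.62 = 25.24 ≤ 31.5

Final: 3 servers


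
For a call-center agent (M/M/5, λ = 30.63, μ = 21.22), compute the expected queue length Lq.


a = λ/μ = 1.4434; ρ = a/5 = 0.2887
P₀ = 0.235806
Lq = P₀·a^c·ρ / (c!·(1−ρ)²) = 0.235806·6.26626·0.2887/(120·0.50596)
= 0.007026

Final: 0.007026


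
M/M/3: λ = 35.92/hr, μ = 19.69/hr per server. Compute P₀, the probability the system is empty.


a = λ/μ = 35.92/19.69 = 1.8243; ρ = a/c = 0.6081
Σ_{k=0}^{2} a^k/k! (terms k=0..2) = 1.00000 + 1.82428 + 1.66399 = 4.48827
Tail: a^3/(3!(1−ρ)) = 6.07116/(6·0.3919) = 2.58188
P₀ = 1/(4.48827 + 2.58188) = 1/7.07015 = 0.141440

Final: 0.141440


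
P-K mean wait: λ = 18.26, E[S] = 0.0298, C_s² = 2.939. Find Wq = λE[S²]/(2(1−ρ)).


ρ = λ·E[S] = 18.26·0.0298 = 0.5441
E[S²] = E[S]²(1+C_s²) = 0.0298²·(1+2.939) = 0.003498
Wq = λ·E[S²]/(2(1−ρ)) = 18.26·0.003498/(2·0.4559) = 0.07006 hr

Final: 0.07006 hr


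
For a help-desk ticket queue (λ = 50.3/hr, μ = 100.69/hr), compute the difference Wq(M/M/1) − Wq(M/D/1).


ρ = 50.3/100.69 = 0.4996
Wq(M/M/1) = ρ/(μ−λ) = 0.4996/50.39 = 0.009914 hr
Wq(M/D/1) = ρ/(2(μ−λ)) = 0.004957 hr
Savings = 0.009914 − 0.004957 = 0.004957 hr

Final: 0.004957 hr


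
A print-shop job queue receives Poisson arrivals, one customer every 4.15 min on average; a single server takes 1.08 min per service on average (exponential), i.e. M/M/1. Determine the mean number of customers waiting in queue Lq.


λ = 60/4.15 = 14.4578 /hr
μ = 60/1.08 = 55.5556 /hr
ρ = λ/μ = 14.4578/55.5556 = 0.2602
Lq = ρ²/(1−ρ) = 0.06773/0.7398 = 0.09155

Final: 0.09155


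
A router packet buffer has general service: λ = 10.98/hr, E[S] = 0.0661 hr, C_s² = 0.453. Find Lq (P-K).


ρ = λ·E[S] = 10.98·0.0661 = 0.7258
Lq = ρ²(1+C_s²)/(2(1−ρ)) = 0.5268·(1+0.453)/(2·0.2742)
= 0.5268·1.4530/0.5484 = 1.39554

Final: 1.39554


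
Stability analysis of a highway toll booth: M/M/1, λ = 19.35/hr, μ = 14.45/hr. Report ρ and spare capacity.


Total capacity cμ = 1·14.45 = 14.45/hr
ρ = λ/(cμ) = 19.35/14.45 = 1.3391
Stable ⇔ ρ < 1: NO
Spare capacity = cμ − λ = 14.45 − 19.35 = -4.90/hr

Final: ρ = 1.3391; unstable; margin = -4.90/hr


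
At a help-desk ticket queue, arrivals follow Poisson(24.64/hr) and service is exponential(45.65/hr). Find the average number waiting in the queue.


ρ = 24.64/45.65 = 0.5398
Lq = ρ²/(1−ρ) = 0.2913/0.4602 = 0.6330

Final: 0.6330


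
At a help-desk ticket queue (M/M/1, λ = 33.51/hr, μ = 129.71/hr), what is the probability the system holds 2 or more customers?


ρ = 33.51/129.71 = 0.2583
P(N ≥ n) = ρ^n = 0.2583^2 = 0.066742

Final: 0.066742


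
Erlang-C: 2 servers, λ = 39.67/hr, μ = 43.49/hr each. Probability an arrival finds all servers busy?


a = λ/μ = 0.9122; ρ = a/2 = 0.4561
P₀ = 0.373549 (from M/M/c formula)
C(c,a) = [a^c/(c!(1−ρ))]·P₀ = [0.83204/(2·0.5439)]·0.373549
= 0.76486·0.373549 = 0.285713

Final: 0.285713


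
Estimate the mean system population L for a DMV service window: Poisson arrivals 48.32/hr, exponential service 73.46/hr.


ρ = λ/μ = 48.32/73.46 = 0.6578
L = ρ/(1−ρ) = 0.6578/(1 − 0.6578) = 0.6578/0.3422 = 1.9220

Final: 1.9220


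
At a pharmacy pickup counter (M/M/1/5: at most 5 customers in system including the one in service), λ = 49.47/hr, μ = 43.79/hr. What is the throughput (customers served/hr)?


ρ = 1.1297; P_K = (1−ρ)ρ^5/(1−ρ^6) = 0.221253
λ_eff = λ(1 − P_K) = 49.47·(1 − 0.221253) = 49.47·0.778747 = 38.5246 /hr

Final: 38.5246 /hr


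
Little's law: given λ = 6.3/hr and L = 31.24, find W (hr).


W = L/λ = 31.24/6.3 = 4.9587 hr

Final: 4.9587 hr


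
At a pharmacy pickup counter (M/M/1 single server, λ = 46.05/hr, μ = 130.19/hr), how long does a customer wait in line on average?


ρ = 46.05/130.19 = 0.3537
Wq = ρ/(μ−λ) = 0.3537/(130.19 − 46.05) = 0.3537/84.14 = 0.004204 hr

Final: 0.004204 hr


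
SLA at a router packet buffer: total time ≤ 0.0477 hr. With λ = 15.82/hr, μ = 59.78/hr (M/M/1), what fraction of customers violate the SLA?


W ~ Exponential(μ−λ) for M/M/1.
μ − λ = 59.78 − 15.82 = 43.9600
P(W > t) = e^{−(μ−λ)t} = e^{−2.0969} = 0.122838

Final: 0.122838


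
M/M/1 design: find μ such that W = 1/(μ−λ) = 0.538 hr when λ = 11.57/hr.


W = 1/(μ−λ) ⇒ μ − λ = 1/W = 1/0.538 = 1.8587
μ = λ + 1/W = 11.57 + 1.8587 = 13.4287 per hr

Final: 13.4287 /hr


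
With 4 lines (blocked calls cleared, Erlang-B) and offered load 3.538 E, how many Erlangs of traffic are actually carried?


B(4,3.538) = 0.264247 (Erlang-B)
Carried load = a(1 − B) = 3.538·(1 − 0.264247) = 3.538·0.735753 = 2.6031 E

Final: 2.6031 Erlangs


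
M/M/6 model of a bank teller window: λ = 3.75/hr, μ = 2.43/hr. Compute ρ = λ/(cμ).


ρ = λ/(cμ) = 3.75/(6·2.43) = 3.75/14.58 = 0.2572

Final: 0.2572


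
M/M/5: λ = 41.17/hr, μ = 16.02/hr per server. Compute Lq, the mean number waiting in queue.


a = λ/μ = 2.5699; ρ = a/5 = 0.5140
P₀ = 0.074402
Lq = P₀·a^c·ρ / (c!·(1−ρ)²) = 0.074402·112.09643·0.5140/(120·0.23621)
= 0.15123

Final: 0.15123


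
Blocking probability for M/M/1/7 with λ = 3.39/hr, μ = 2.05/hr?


ρ = λ/μ = 3.39/2.05 = 1.6537
P_K = (1−ρ)ρ^K/(1−ρ^(K+1)) = (-0.6537·33.815893)/(1 − 55.919940)
= -22.104047/-54.919940 = 0.402478

Final: 0.402478


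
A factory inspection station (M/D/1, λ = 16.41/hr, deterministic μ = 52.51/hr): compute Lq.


ρ = 16.41/52.51 = 0.3125
M/D/1: Lq = ρ²/(2(1−ρ)) = 0.09766/(2·0.6875) = 0.07103

Final: 0.07103


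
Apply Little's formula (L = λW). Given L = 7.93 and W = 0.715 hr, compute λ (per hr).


λ = L/W = 7.93/0.715 = 11.0909 /hr

Final: 11.0909 /hr


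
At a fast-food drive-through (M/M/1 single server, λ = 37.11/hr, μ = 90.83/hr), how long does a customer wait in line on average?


ρ = 37.11/90.83 = 0.4086
Wq = ρ/(μ−λ) = 0.4086/(90.83 − 37.11) = 0.4086/53.72 = 0.007605 hr

Final: 0.007605 hr


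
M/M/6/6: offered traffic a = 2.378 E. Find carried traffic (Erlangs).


B(6,2.378) = 0.023552 (Erlang-B)
Carried load = a(1 − B) = 2.378·(1 − 0.023552) = 2.378·0.976448 = 2.3220 E

Final: 2.3220 Erlangs


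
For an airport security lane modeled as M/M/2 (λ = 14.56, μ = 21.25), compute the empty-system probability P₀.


a = λ/μ = 14.56/21.25 = 0.6852; ρ = a/c = 0.3426
Σ_{k=0}^{1} a^k/k! (terms k=0..1) = 1.00000 + 0.68518 = 1.68518
Tail: a^2/(2!(1−ρ)) = 0.46947/(2·0.6574) = 0.35706
P₀ = 1/(1.68518 + 0.35706) = 1/2.04223 = 0.489660

Final: 0.489660


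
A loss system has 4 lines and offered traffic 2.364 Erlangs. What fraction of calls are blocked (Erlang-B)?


B(c,a) = (a^c/c!) / Σ_{k=0}^{c} a^k/k!
a^4/4! = 1.301304
Σ terms (k=0..4): 1.00000 + 2.36400 + 2.79425 + 2.20187 + 1.30130 = 9.661419
B = 1.301304/9.661419 = 0.134691

Final: 0.134691


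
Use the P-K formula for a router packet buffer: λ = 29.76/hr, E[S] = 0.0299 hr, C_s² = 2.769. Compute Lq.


ρ = λ·E[S] = 29.76·0.0299 = 0.8898
Lq = ρ²(1+C_s²)/(2(1−ρ)) = 0.7918·(1+2.769)/(2·0.1102)
= 0.7918·3.7690/0.2204 = 13.54308

Final: 13.54308


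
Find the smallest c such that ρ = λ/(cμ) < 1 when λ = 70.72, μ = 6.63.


Stability requires cμ > λ ⇔ c > λ/μ.
λ/μ = 70.72/6.63 = 10.6667
Minimum integer c = ⌊10.6667⌋ + 1 = 11
Check: 11·6.63 = 72.93 > 70.72, while 10·6.63 = 66.30 ≤ 70.72

Final: 11 servers


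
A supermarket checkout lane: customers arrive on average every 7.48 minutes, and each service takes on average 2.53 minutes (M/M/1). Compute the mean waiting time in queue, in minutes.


λ = 60/7.48 = 8.0214 /hr
μ = 60/2.53 = 23.7154 /hr
ρ = λ/μ = 8.0214/23.7154 = 0.3382
Wq = ρ/(μ−λ) = 0.3382/(23.7154−8.0214) = 0.02155 hr
In minutes: 0.02155·60 = 1.293 min

Final: 1.293 min


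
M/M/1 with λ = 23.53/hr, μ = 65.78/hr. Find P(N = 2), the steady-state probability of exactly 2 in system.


ρ = 23.53/65.78 = 0.3577
P_n = (1−ρ)·ρ^n = (1 − 0.3577)·0.3577^2 = 0.6423·0.127955 = 0.082184

Final: 0.082184


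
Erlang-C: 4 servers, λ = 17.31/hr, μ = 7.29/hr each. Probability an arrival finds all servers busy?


a = λ/μ = 2.3745; ρ = a/4 = 0.5936
P₀ = 0.085585 (from M/M/c formula)
C(c,a) = [a^c/(c!(1−ρ))]·P₀ = [31.78909/(24·0.4064)]·0.085585
= 3.25939·0.085585 = 0.278955

Final: 0.278955


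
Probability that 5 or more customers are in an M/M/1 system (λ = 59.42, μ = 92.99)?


ρ = 59.42/92.99 = 0.6390
P(N ≥ n) = ρ^n = 0.6390^5 = 0.106532

Final: 0.106532


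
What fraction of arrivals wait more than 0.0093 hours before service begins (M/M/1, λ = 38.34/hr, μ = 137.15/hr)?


ρ = 38.34/137.15 = 0.2795
P(Wq > t) = ρ·e^{−(μ−λ)t} = 0.2795·e^{−0.9189}
= 0.2795·0.398944 = 0.111524

Final: 0.111524


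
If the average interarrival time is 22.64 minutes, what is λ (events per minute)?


λ = 1/(interarrival time) in consistent units.
1 minute = 1 min, so λ = 1/22.64 = 0.04417 per minute

Final: 0.04417 /min


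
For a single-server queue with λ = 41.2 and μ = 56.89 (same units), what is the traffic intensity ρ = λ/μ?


ρ = λ/μ = 41.2/56.89 = 0.7242

Final: 0.7242


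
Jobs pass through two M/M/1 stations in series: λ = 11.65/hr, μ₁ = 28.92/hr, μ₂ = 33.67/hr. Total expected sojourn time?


Each node sees arrival rate λ = 11.65/hr (tandem ⇒ throughput preserved).
W₁ = 1/(μ₁−λ) = 1/(28.92−11.65) = 0.05790 hr
W₂ = 1/(μ₂−λ) = 1/(33.67−11.65) = 0.04541 hr
W_total = W₁ + W₂ = 0.05790 + 0.04541 = 0.10332 hr

Final: 0.10332 hr


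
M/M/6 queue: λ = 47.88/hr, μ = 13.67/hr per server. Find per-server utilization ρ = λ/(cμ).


ρ = λ/(cμ) = 47.88/(6·13.67) = 47.88/82.02 = 0.5838

Final: 0.5838


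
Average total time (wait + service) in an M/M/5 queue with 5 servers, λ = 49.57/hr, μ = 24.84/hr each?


a = 1.9956; ρ = 0.3991; P₀ = 0.134936
Lq = P₀·a^c·ρ/(c!(1−ρ)²) = 0.03934
Wq = Lq/λ = 0.03934/49.57 = 0.0007936 hr
W = Wq + 1/μ = 0.0007936 + 0.04026 = 0.04105 hr

Final: 0.04105 hr


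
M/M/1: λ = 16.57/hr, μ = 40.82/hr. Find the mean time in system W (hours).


W = 1/(μ−λ) = 1/(40.82 − 16.57) = 1/24.25 = 0.04124 hr

Final: 0.04124 hr


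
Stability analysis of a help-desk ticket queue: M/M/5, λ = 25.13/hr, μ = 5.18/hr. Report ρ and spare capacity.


Total capacity cμ = 5·5.18 = 25.90/hr
ρ = λ/(cμ) = 25.13/25.90 = 0.9703
Stable ⇔ ρ < 1: YES
Spare capacity = cμ − λ = 25.90 − 25.13 = 0.77/hr

Final: ρ = 0.9703; stable; margin = 0.77/hr


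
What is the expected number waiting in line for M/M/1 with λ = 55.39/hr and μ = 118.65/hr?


ρ = 55.39/118.65 = 0.4668
Lq = ρ²/(1−ρ) = 0.2179/0.5332 = 0.4088

Final: 0.4088


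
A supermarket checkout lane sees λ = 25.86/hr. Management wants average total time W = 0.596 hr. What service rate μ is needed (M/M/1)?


W = 1/(μ−λ) ⇒ μ − λ = 1/W = 1/0.596 = 1.6779
μ = λ + 1/W = 25.86 + 1.6779 = 27.5379 per hr

Final: 27.5379 /hr


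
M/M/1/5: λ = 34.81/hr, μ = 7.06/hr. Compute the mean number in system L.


ρ = 34.81/7.06 = 4.9306
L = ρ[1 − (K+1)ρ^K + Kρ^(K+1)] / [(1−ρ)(1−ρ^(K+1))]
Numerator: 4.9306·(1 − 6·2914.047396 + 5·14367.987232) = 268010.630113
Denominator: (-3.9306)·(-14366.987232) = 56470.806755
L = 268010.630113/56470.806755 = 4.7460

Final: 4.7460


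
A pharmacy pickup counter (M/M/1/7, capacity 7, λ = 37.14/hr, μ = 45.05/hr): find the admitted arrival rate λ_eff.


ρ = 0.8244; P_K = (1−ρ)ρ^7/(1−ρ^8) = 0.057777
λ_eff = λ(1 − P_K) = 37.14·(1 − 0.057777) = 37.14·0.942223 = 34.9942 /hr

Final: 34.9942 /hr


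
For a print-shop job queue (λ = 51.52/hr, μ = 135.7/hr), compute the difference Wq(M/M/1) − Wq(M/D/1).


ρ = 51.52/135.7 = 0.3797
Wq(M/M/1) = ρ/(μ−λ) = 0.3797/84.18 = 0.004510 hr
Wq(M/D/1) = ρ/(2(μ−λ)) = 0.002255 hr
Savings = 0.004510 − 0.002255 = 0.002255 hr

Final: 0.002255 hr


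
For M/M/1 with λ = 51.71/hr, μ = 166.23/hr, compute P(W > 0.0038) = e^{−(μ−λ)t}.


W ~ Exponential(μ−λ) for M/M/1.
μ − λ = 166.23 − 51.71 = 114.5200
P(W > t) = e^{−(μ−λ)t} = e^{−0.4352} = 0.647151

Final: 0.647151


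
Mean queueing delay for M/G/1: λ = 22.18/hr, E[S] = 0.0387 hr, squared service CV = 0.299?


ρ = λ·E[S] = 22.18·0.0387 = 0.8584
E[S²] = E[S]²(1+C_s²) = 0.0387²·(1+0.299) = 0.001945
Wq = λ·E[S²]/(2(1−ρ)) = 22.18·0.001945/(2·0.1416) = 0.15233 hr

Final: 0.15233 hr


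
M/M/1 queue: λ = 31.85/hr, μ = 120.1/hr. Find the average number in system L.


ρ = λ/μ = 31.85/120.1 = 0.2652
L = ρ/(1−ρ) = 0.2652/(1 − 0.2652) = 0.2652/0.7348 = 0.3609

Final: 0.3609


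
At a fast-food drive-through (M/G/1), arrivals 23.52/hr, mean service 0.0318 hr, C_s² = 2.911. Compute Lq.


ρ = λ·E[S] = 23.52·0.0318 = 0.7479
Lq = ρ²(1+C_s²)/(2(1−ρ)) = 0.5594·(1+2.911)/(2·0.2521)
= 0.5594·3.9110/0.5041 = 4.33986

Final: 4.33986


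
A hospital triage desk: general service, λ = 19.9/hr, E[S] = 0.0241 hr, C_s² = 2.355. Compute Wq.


ρ = λ·E[S] = 19.9·0.0241 = 0.4796
E[S²] = E[S]²(1+C_s²) = 0.0241²·(1+2.355) = 0.001949
Wq = λ·E[S²]/(2(1−ρ)) = 19.9·0.001949/(2·0.5204) = 0.03726 hr

Final: 0.03726 hr


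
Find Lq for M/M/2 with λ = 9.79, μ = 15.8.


a = λ/μ = 0.6196; ρ = a/2 = 0.3098
P₀ = 0.526939
Lq = P₀·a^c·ρ / (c!·(1−ρ)²) = 0.526939·0.38393·0.3098/(2·0.47636)
= 0.06579

Final: 0.06579


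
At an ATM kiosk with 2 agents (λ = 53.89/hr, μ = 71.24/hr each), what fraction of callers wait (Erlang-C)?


a = λ/μ = 0.7565; ρ = a/2 = 0.3782
P₀ = 0.451138 (from M/M/c formula)
C(c,a) = [a^c/(c!(1−ρ))]·P₀ = [0.57223/(2·0.6218)]·0.451138
= 0.46016·0.451138 = 0.207595

Final: 0.207595


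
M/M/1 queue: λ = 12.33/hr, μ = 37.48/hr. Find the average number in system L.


ρ = λ/μ = 12.33/37.48 = 0.3290
L = ρ/(1−ρ) = 0.3290/(1 − 0.3290) = 0.3290/0.6710 = 0.4903

Final: 0.4903


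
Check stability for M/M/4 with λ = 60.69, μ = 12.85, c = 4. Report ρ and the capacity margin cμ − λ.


Total capacity cμ = 4·12.85 = 51.40/hr
ρ = λ/(cμ) = 60.69/51.40 = 1.1807
Stable ⇔ ρ < 1: NO
Spare capacity = cμ − λ = 51.40 − 60.69 = -9.29/hr

Final: ρ = 1.1807; unstable; margin = -9.29/hr


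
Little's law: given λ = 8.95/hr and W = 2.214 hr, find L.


L = λW = 8.95·2.214 = 19.8153

Final: 19.8153


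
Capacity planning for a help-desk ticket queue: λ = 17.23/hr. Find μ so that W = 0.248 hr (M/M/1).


W = 1/(μ−λ) ⇒ μ − λ = 1/W = 1/0.248 = 4.0323
μ = λ + 1/W = 17.23 + 4.0323 = 21.2623 per hr

Final: 21.2623 /hr


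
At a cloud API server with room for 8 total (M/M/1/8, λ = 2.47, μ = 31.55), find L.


ρ = 2.47/31.55 = 0.07829
L = ρ[1 − (K+1)ρ^K + Kρ^(K+1)] / [(1−ρ)(1−ρ^(K+1))]
Numerator: 0.07829·(1 − 9·0.000000001411 + 8·1.105e-10) = 0.078288
Denominator: (0.9217)·(1.000000) = 0.921712
L = 0.078288/0.921712 = 0.08494

Final: 0.08494


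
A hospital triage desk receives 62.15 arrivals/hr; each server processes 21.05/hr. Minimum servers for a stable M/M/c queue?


Stability requires cμ > λ ⇔ c > λ/μ.
λ/μ = 62.15/21.05 = 2.9525
Minimum integer c = ⌊2.9525⌋ + 1 = 3
Check: 3·21.05 = 63.15 > 62.15, while 2·21.05 = 42.10 ≤ 62.15

Final: 3 servers


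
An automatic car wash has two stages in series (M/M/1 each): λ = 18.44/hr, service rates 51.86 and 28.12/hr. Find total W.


Each node sees arrival rate λ = 18.44/hr (tandem ⇒ throughput preserved).
W₁ = 1/(μ₁−λ) = 1/(51.86−18.44) = 0.02992 hr
W₂ = 1/(μ₂−λ) = 1/(28.12−18.44) = 0.10331 hr
W_total = W₁ + W₂ = 0.02992 + 0.10331 = 0.13323 hr

Final: 0.13323 hr


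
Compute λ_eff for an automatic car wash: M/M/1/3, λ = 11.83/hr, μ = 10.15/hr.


ρ = 1.1655; P_K = (1−ρ)ρ^3/(1−ρ^4) = 0.310007
λ_eff = λ(1 − P_K) = 11.83·(1 − 0.310007) = 11.83·0.689993 = 8.1626 /hr

Final: 8.1626 /hr


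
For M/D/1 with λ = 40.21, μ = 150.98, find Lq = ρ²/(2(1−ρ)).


ρ = 40.21/150.98 = 0.2663
M/D/1: Lq = ρ²/(2(1−ρ)) = 0.07093/(2·0.7337) = 0.04834

Final: 0.04834


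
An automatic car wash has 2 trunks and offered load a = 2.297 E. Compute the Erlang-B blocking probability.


B(c,a) = (a^c/c!) / Σ_{k=0}^{c} a^k/k!
a^2/2! = 2.638105
Σ terms (k=0..2): 1.00000 + 2.29700 + 2.63810 = 5.935105
B = 2.638105/5.935105 = 0.444492

Final: 0.444492


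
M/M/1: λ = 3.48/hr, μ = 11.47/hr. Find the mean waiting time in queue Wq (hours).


ρ = 3.48/11.47 = 0.3034
Wq = ρ/(μ−λ) = 0.3034/(11.47 − 3.48) = 0.3034/7.99 = 0.03797 hr

Final: 0.03797 hr


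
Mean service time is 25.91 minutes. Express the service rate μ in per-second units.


μ = 1/(service time) in consistent units.
1 second = 0.0166667 min, so μ = 0.0166667/25.91 = 0.0006433 per second

Final: 0.0006433 /sec


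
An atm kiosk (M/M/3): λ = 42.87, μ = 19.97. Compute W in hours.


a = 2.1467; ρ = 0.7156; P₀ = 0.088905
Lq = P₀·a^c·ρ/(c!(1−ρ)²) = 1.29663
Wq = Lq/λ = 1.29663/42.87 = 0.03025 hr
W = Wq + 1/μ = 0.03025 + 0.05008 = 0.08032 hr

Final: 0.08032 hr


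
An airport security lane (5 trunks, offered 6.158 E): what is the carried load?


B(5,6.158) = 0.371291 (Erlang-B)
Carried load = a(1 − B) = 6.158·(1 − 0.371291) = 6.158·0.628709 = 3.8716 E

Final: 3.8716 Erlangs


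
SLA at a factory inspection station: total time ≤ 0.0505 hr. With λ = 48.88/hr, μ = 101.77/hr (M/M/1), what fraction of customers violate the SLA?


W ~ Exponential(μ−λ) for M/M/1.
μ − λ = 101.77 − 48.88 = 52.8900
P(W > t) = e^{−(μ−λ)t} = e^{−2.6709} = 0.069187

Final: 0.069187


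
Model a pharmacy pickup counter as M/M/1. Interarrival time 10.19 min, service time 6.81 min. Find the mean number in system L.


λ = 60/10.19 = 5.8881 /hr
μ = 60/6.81 = 8.8106 /hr
ρ = λ/μ = 5.8881/8.8106 = 0.6683
L = ρ/(1−ρ) = 0.6683/0.3317 = 2.0148

Final: 2.0148


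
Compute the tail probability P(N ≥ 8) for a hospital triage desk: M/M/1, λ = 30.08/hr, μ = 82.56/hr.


ρ = 30.08/82.56 = 0.3643
P(N ≥ n) = ρ^n = 0.3643^8 = 0.0003105

Final: 0.0003105


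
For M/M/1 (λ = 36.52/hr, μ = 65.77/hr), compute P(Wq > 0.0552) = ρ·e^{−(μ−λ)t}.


ρ = 36.52/65.77 = 0.5553
P(Wq > t) = ρ·e^{−(μ−λ)t} = 0.5553·e^{−1.6146}
= 0.5553·0.198970 = 0.110482

Final: 0.110482


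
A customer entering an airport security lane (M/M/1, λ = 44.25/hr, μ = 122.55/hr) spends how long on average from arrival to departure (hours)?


W = 1/(μ−λ) = 1/(122.55 − 44.25) = 1/78.30 = 0.01277 hr

Final: 0.01277 hr


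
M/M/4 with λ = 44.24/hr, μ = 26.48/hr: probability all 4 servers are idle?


a = λ/μ = 44.24/26.48 = 1.6707; ρ = a/c = 0.4177
Σ_{k=0}^{3} a^k/k! (terms k=0..3) = 1.00000 + 1.67069 + 1.39561 + 0.77721 = 4.84352
Tail: a^4/(4!(1−ρ)) = 7.79092/(24·0.5823) = 0.55746
P₀ = 1/(4.84352 + 0.55746) = 1/5.40098 = 0.185152

Final: 0.185152


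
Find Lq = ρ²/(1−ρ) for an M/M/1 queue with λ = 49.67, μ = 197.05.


ρ = 49.67/197.05 = 0.2521
Lq = ρ²/(1−ρ) = 0.06354/0.7479 = 0.08495

Final: 0.08495


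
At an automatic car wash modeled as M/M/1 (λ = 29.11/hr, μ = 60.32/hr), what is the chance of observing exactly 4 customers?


ρ = 29.11/60.32 = 0.4826
P_n = (1−ρ)·ρ^n = (1 − 0.4826)·0.4826^4 = 0.5174·0.054240 = 0.028064

Final: 0.028064


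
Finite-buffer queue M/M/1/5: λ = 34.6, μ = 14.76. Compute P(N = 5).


ρ = λ/μ = 34.6/14.76 = 2.3442
P_K = (1−ρ)ρ^K/(1−ρ^(K+1)) = (-1.3442·70.786218)/(1 − 165.935171)
= -95.148954/-164.935171 = 0.576887

Final: 0.576887


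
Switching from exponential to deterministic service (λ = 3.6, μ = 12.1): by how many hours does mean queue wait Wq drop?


ρ = 3.6/12.1 = 0.2975
Wq(M/M/1) = ρ/(μ−λ) = 0.2975/8.50 = 0.03500 hr
Wq(M/D/1) = ρ/(2(μ−λ)) = 0.01750 hr
Savings = 0.03500 − 0.01750 = 0.01750 hr

Final: 0.01750 hr


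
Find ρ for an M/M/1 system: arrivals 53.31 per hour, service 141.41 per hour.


ρ = λ/μ = 53.31/141.41 = 0.3770

Final: 0.3770


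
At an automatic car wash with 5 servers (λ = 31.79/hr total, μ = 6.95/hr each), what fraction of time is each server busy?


ρ = λ/(cμ) = 31.79/(5·6.95) = 31.79/34.75 = 0.9148

Final: 0.9148


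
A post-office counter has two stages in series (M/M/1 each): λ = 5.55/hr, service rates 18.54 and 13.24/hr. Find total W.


Each node sees arrival rate λ = 5.55/hr (tandem ⇒ throughput preserved).
W₁ = 1/(μ₁−λ) = 1/(18.54−5.55) = 0.07698 hr
W₂ = 1/(μ₂−λ) = 1/(13.24−5.55) = 0.13004 hr
W_total = W₁ + W₂ = 0.07698 + 0.13004 = 0.20702 hr

Final: 0.20702 hr


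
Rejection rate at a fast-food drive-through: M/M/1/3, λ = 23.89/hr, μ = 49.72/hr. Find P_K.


ρ = λ/μ = 23.89/49.72 = 0.4805
P_K = (1−ρ)ρ^K/(1−ρ^(K+1)) = (0.5195·0.110932)/(1 − 0.053302)
= 0.057630/0.946698 = 0.060875

Final: 0.060875


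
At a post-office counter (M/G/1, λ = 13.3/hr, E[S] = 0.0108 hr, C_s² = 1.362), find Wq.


ρ = λ·E[S] = 13.3·0.0108 = 0.1436
E[S²] = E[S]²(1+C_s²) = 0.0108²·(1+1.362) = 0.0002755
Wq = λ·E[S²]/(2(1−ρ)) = 13.3·0.0002755/(2·0.8564) = 0.002139 hr

Final: 0.002139 hr


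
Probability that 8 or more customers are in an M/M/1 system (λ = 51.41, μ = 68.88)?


ρ = 51.41/68.88 = 0.7464
P(N ≥ n) = ρ^n = 0.7464^8 = 0.096302

Final: 0.096302


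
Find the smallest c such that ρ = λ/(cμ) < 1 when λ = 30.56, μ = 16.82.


Stability requires cμ > λ ⇔ c > λ/μ.
λ/μ = 30.56/16.82 = 1.8169
Minimum integer c = ⌊1.8169⌋ + 1 = 2
Check: 2·16.82 = 33.64 > 30.56, while 1·16.82 = 16.82 ≤ 30.56

Final: 2 servers


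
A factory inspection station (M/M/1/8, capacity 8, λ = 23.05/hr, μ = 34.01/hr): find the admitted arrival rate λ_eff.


ρ = 0.6777; P_K = (1−ρ)ρ^8/(1−ρ^9) = 0.014792
λ_eff = λ(1 − P_K) = 23.05·(1 − 0.014792) = 23.05·0.985208 = 22.7090 /hr

Final: 22.7090 /hr


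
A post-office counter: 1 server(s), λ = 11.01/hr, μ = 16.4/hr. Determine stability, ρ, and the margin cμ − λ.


Total capacity cμ = 1·16.4 = 16.40/hr
ρ = λ/(cμ) = 11.01/16.40 = 0.6713
Stable ⇔ ρ < 1: YES
Spare capacity = cμ − λ = 16.40 − 11.01 = 5.39/hr

Final: ρ = 0.6713; stable; margin = 5.39/hr
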